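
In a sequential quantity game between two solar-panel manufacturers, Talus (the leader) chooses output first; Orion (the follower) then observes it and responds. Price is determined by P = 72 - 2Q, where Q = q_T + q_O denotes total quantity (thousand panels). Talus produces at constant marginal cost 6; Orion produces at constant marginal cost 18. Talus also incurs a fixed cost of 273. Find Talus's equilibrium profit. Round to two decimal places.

Solve by backward induction. Given q_T, the follower Orion maximises π_O = (72 - 2q_T - 2q_O)q_O - 18q_O.
Setting the follower's marginal profit to zero, 54 - 2q_T - 4q_O = 0, i.e. q_O = (54 - 2q_T)/4.
Talus substitutes q_O(q_T) into its own profit: π_T = q_T(72 - 2q_T - (54 - 2q_T)/2) - 6q_T = (45 - q_T)q_T - 6q_T.
The leader's first-order condition 39 - 2q_T = 0 yields q_T = 39/2.
Then q_O = (54 - 2·(39/2))/4 = 15/4.
Price P = 72 - 2·(93/4) = 51/2.
Talus's profit: (51/2 - 6)·(39/2) - 273 = 429/4.

107.25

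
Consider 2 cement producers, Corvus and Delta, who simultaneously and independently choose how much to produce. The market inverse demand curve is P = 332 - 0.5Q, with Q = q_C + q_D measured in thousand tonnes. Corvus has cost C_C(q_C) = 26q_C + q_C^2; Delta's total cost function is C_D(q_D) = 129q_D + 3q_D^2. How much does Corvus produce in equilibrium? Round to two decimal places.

Corvus's profit: π_C = (332 - 0.5Q)q_C - (26q_C + q_C²). Setting ∂π_C/∂q_C = 0: 306 - 3q_C - (1/2)(q_D) = 0.
Delta's profit: π_D = (332 - 0.5Q)q_D - (129q_D + 3q_D²). Setting ∂π_D/∂q_D = 0: 203 - 7q_D - (1/2)(q_C) = 0.
Best responses: q_C = (306 - (1/2)q_D)/3, q_D = (203 - (1/2)q_C)/7.
Solving the pair: q_C = 98.3373, q_D = 1824/83.

98.34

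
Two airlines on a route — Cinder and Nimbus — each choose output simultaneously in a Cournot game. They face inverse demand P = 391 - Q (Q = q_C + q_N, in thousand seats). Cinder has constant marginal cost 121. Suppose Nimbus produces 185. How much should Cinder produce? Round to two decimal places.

With the rival's output fixed at 185, Cinder's profit is π_C = (391 - 185 - q_C)q_C - (121q_C) = (206 - q_C)q_C - (121q_C).
∂π_C/∂q_C = 85 - 2q_C = 0, so q_C = 85/2.

42.50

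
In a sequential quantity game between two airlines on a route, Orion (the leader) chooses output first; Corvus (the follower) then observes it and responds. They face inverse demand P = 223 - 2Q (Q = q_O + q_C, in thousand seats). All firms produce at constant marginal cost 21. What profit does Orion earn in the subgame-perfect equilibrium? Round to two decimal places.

2550.25

Solve by backward induction. Given q_O, the follower Corvus maximises π_C = (223 - 2q_O - 2q_C)q_C - 21q_C.
Follower FOC: 202 - 2q_O - 4q_C = 0, so q_C(q_O) = (202 - 2q_O)/4.
Orion substitutes q_C(q_O) into its own profit: π_O = q_O(223 - 2q_O - (202 - 2q_O)/2) - 21q_O = (122 - q_O)q_O - 21q_O.
The leader's first-order condition 101 - 2q_O = 0 yields q_O = 101/2.
Then q_C = (202 - 2·(101/2))/4 = 101/4.
Price P = 223 - 2·(303/4) = 143/2.
Orion's profit: (143/2 - 21)·(101/2) = 2550.2500.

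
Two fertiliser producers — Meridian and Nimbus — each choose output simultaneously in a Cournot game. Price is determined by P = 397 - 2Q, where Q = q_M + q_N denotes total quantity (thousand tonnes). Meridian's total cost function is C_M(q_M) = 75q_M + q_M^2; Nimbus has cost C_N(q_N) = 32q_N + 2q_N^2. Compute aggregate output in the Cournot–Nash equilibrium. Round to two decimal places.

Meridian's profit: π_M = (397 - 2Q)q_M - (75q_M + q_M²). Setting ∂π_M/∂q_M = 0: 322 - 6q_M - 2(q_N) = 0.
Nimbus's profit: π_N = (397 - 2Q)q_N - (32q_N + 2q_N²). Setting ∂π_N/∂q_N = 0: 365 - 8q_N - 2(q_M) = 0.
Rearranging gives the reaction functions q_M = (322 - 2q_N)/6 and q_N = (365 - 2q_M)/8.
Solving the pair: q_M = 923/22, q_N = 773/22.
Total output Q = 923/22 + 773/22 = 848/11.

77.09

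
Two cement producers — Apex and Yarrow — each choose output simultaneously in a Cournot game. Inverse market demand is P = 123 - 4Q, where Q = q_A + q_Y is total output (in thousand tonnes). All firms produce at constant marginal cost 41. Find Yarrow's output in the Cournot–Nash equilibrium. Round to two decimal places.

A representative firm's profit is π_i = q_i(123 - 4Q) - 41q_i.
Setting ∂π_i/∂q_i = 0 with rivals' quantities fixed: 82 - 8q_i - 4q_j = 0.
By symmetry each firm produces the same amount; substituting q_j = q_i yields q_i = 82/12 = 41/6.

6.83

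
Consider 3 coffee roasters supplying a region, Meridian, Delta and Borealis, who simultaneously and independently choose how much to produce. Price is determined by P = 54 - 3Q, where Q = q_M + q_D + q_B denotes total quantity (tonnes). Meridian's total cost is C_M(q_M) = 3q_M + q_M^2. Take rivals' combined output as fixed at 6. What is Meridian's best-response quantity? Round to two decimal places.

4.13

With rivals' combined output fixed at 6, Meridian's profit is π_M = (54 - 3·6 - 3q_M)q_M - (3q_M + q_M²) = (36 - 3q_M)q_M - (3q_M + q_M²).
∂π_M/∂q_M = 33 - 8q_M = 0, so q_M = 33/8.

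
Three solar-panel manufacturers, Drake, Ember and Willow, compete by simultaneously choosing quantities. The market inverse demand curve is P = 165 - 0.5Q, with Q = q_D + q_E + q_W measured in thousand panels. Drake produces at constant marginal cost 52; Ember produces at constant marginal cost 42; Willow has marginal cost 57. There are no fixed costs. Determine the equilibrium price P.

79

Drake's profit: π_D = (165 - 0.5Q)q_D - (52q_D). Setting ∂π_D/∂q_D = 0: 113 - q_D - (1/2)(q_E + q_W) = 0.
Ember's first-order condition: 123 - q_E - (1/2)(q_D + q_W) = 0.
Willow's profit: π_W = (165 - 0.5Q)q_W - (57q_W). Setting ∂π_W/∂q_W = 0: 108 - q_W - (1/2)(q_D + q_E) = 0.
Adding the 3 conditions: 344 − Q − Q = 0, i.e. Q = 172.
Back-substituting: q_D = (113 − 86)/(1/2) = 54, q_E = (123 − 86)/(1/2) = 74, q_W = (108 − 86)/(1/2) = 44.
Total output Q = 172, so price P = 165 - (1/2)·172 = 79.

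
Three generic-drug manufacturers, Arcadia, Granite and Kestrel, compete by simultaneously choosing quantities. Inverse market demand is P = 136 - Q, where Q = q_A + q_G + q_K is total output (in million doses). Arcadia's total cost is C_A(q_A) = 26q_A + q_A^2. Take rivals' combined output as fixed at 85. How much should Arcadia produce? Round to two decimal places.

6.25

With rivals' combined output fixed at 85, Arcadia's profit is π_A = (136 - 85 - q_A)q_A - (26q_A + q_A²) = (51 - q_A)q_A - (26q_A + q_A²).
∂π_A/∂q_A = 25 - 4q_A = 0, so q_A = 25/4.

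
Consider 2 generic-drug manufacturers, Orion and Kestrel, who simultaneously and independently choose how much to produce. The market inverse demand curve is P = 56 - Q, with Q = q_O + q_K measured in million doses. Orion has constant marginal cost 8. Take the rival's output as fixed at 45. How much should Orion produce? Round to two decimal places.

1.50

With the rival's output fixed at 45, Orion's profit is π_O = (56 - 45 - q_O)q_O - (8q_O) = (11 - q_O)q_O - (8q_O).
∂π_O/∂q_O = 3 - 2q_O = 0, so q_O = 3/2.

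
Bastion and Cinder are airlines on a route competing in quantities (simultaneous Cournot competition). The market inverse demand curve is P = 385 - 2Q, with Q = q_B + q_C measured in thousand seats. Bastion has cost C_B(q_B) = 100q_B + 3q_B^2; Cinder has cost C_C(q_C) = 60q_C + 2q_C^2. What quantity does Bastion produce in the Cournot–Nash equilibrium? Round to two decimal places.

21.45

Bastion's profit: π_B = (385 - 2Q)q_B - (100q_B + 3q_B²). Setting ∂π_B/∂q_B = 0: 285 - 10q_B - 2(q_C) = 0.
Cinder's profit: π_C = (385 - 2Q)q_C - (60q_C + 2q_C²). Setting ∂π_C/∂q_C = 0: 325 - 8q_C - 2(q_B) = 0.
So q_B = (285 - 2q_C)/10 and q_C = (325 - 2q_B)/8.
Substituting one into the other gives q_B = 815/38 and q_C = 670/19.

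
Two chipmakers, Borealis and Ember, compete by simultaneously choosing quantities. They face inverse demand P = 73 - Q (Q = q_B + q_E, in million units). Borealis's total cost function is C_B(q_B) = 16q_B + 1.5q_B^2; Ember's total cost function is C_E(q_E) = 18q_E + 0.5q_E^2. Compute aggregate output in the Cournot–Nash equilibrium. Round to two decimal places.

23.86

Borealis's profit: π_B = (73 - Q)q_B - (16q_B + (3/2)q_B²). Setting ∂π_B/∂q_B = 0: 57 - 5q_B - (q_E) = 0.
Ember's profit: π_E = (73 - Q)q_E - (18q_E + (1/2)q_E²). Setting ∂π_E/∂q_E = 0: 55 - 3q_E - (q_B) = 0.
Rearranging gives the reaction functions q_B = (57 - q_E)/5 and q_E = (55 - q_B)/3.
Solving the pair: q_B = 58/7, q_E = 109/7.
Total output Q = 58/7 + 109/7 = 167/7.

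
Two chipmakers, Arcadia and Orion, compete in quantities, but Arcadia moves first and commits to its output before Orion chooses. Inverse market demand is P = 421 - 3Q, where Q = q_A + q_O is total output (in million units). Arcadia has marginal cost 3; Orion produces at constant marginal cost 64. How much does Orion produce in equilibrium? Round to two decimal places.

The follower Orion best-responds to any q_A: π_O = (421 - 3Q)q_O - 64q_O.
Follower FOC: 357 - 3q_A - 6q_O = 0, so q_O(q_A) = (357 - 3q_A)/6.
The leader anticipates this reaction. Substituting into P = 421 - 3Q gives P = 485/2 - (3/2)q_A, so π_A = (485/2 - (3/2)q_A)q_A - 3q_A.
The leader's first-order condition 479/2 - 3q_A = 0 yields q_A = 479/6.
Then q_O = (357 - 3·(479/6))/6 = 235/12.

19.58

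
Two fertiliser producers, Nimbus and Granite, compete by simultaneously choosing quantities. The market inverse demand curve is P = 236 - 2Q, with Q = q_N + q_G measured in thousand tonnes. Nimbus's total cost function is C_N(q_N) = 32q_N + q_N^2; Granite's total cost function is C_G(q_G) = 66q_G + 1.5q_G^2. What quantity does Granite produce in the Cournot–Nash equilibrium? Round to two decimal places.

Nimbus's profit: π_N = (236 - 2Q)q_N - (32q_N + q_N²). Setting ∂π_N/∂q_N = 0: 204 - 6q_N - 2(q_G) = 0.
Granite's profit: π_G = (236 - 2Q)q_G - (66q_G + (3/2)q_G²). Setting ∂π_G/∂q_G = 0: 170 - 7q_G - 2(q_N) = 0.
Best responses: q_N = (204 - 2q_G)/6, q_G = (170 - 2q_N)/7.
Solving the pair: q_N = 544/19, q_G = 306/19.

16.11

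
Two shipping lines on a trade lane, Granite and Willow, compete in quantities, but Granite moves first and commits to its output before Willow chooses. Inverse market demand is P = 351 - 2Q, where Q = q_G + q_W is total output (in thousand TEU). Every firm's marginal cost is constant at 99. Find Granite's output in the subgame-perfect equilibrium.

The follower Willow best-responds to any q_G: π_W = (351 - 2Q)q_W - 99q_W.
Follower FOC: 252 - 2q_G - 4q_W = 0, so q_W(q_G) = (252 - 2q_G)/4.
Granite substitutes q_W(q_G) into its own profit: π_G = q_G(351 - 2q_G - (252 - 2q_G)/2) - 99q_G = (225 - q_G)q_G - 99q_G.
Leader FOC: 126 - 2q_G = 0, so q_G = 63.
Then q_W = (252 - 2·63)/4 = 63/2.

63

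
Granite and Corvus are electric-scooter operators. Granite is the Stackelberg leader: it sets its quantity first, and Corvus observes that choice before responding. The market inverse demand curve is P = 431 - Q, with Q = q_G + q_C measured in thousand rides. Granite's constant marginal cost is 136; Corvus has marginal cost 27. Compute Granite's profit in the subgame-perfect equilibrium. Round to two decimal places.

4324.50

The follower Corvus best-responds to any q_G: π_C = (431 - Q)q_C - 27q_C.
Follower FOC: 404 - q_G - 2q_C = 0, so q_C(q_G) = (404 - q_G)/2.
Granite substitutes q_C(q_G) into its own profit: π_G = q_G(431 - q_G - (404 - q_G)/2) - 136q_G = (229 - (1/2)q_G)q_G - 136q_G.
Maximising: ∂π_G/∂q_G = 93 - q_G = 0, giving q_G = 93.
Then q_C = (404 - 93)/2 = 311/2.
Price P = 431 - 497/2 = 365/2.
Granite's profit: (365/2 - 136)·93 = 4324.5000.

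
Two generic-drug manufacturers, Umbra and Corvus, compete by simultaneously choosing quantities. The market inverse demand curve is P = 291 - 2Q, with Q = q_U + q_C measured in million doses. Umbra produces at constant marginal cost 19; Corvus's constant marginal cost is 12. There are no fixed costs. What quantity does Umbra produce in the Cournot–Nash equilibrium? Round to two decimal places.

44.17

Umbra's profit: π_U = (291 - 2Q)q_U - (19q_U). Setting ∂π_U/∂q_U = 0: 272 - 4q_U - 2(q_C) = 0.
Corvus's first-order condition: 279 - 4q_C - 2(q_U) = 0.
Best responses: q_U = (272 - 2q_C)/4, q_C = (279 - 2q_U)/4.
Substituting one into the other gives q_U = 265/6 and q_C = 143/3.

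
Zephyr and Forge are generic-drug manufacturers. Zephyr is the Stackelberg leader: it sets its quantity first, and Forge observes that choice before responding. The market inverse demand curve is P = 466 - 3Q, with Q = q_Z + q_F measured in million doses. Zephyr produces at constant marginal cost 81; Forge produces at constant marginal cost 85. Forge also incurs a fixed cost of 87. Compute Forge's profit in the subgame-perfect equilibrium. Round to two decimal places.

2811.52

The follower Forge best-responds to any q_Z: π_F = (466 - 3Q)q_F - 85q_F.
∂π_F/∂q_F = 381 - 3q_Z - 6q_F = 0 gives the reaction function q_F = (381 - 3q_Z)/6.
Zephyr substitutes q_F(q_Z) into its own profit: π_Z = q_Z(466 - 3q_Z - (381 - 3q_Z)/2) - 81q_Z = (551/2 - (3/2)q_Z)q_Z - 81q_Z.
The leader's first-order condition 389/2 - 3q_Z = 0 yields q_Z = 389/6.
Then q_F = (381 - 3·(389/6))/6 = 373/12.
Price P = 466 - 3·(1151/12) = 713/4.
Forge's profit: (713/4 - 85)·(373/12) - 87 = 2811.5208.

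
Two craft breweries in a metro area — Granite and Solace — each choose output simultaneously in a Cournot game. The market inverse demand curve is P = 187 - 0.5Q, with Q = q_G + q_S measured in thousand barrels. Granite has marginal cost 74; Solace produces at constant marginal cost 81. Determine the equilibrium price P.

Granite's profit: π_G = (187 - 0.5Q)q_G - (74q_G). Setting ∂π_G/∂q_G = 0: 113 - q_G - (1/2)(q_S) = 0.
Solace's first-order condition: 106 - q_S - (1/2)(q_G) = 0.
Best responses: q_G = (113 - (1/2)q_S), q_S = (106 - (1/2)q_G).
Solving the pair: q_G = 80, q_S = 66.
Total output Q = 146, so price P = 187 - (1/2)·146 = 114.

114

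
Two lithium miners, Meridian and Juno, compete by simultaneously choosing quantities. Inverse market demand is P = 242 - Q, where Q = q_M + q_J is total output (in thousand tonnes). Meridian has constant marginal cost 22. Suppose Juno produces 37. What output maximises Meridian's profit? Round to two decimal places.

91.50

With the rival's output fixed at 37, Meridian's profit is π_M = (242 - 37 - q_M)q_M - (22q_M) = (205 - q_M)q_M - (22q_M).
∂π_M/∂q_M = 183 - 2q_M = 0, so q_M = 183/2.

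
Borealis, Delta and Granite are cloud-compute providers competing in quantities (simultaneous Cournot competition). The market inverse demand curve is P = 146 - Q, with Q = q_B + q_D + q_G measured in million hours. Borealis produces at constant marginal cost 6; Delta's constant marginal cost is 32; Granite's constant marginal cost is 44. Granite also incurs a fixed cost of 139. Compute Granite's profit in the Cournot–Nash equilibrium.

Borealis's profit: π_B = (146 - Q)q_B - (6q_B). Setting ∂π_B/∂q_B = 0: 140 - 2q_B - (q_D + q_G) = 0.
Delta's profit: π_D = (146 - Q)q_D - (32q_D). Setting ∂π_D/∂q_D = 0: 114 - 2q_D - (q_B + q_G) = 0.
Granite's profit: π_G = (146 - Q)q_G - (44q_G). Setting ∂π_G/∂q_G = 0: 102 - 2q_G - (q_B + q_D) = 0.
Adding the 3 first-order conditions: 356 − 4Q = 0, so Q = 89.
Back-substituting: q_B = (140 − 89) = 51, q_D = (114 − 89) = 25, q_G = (102 − 89) = 13.
Price P = 146 - 89 = 57.
Granite's profit: (57 - 44)·13 - 139 = 30.

30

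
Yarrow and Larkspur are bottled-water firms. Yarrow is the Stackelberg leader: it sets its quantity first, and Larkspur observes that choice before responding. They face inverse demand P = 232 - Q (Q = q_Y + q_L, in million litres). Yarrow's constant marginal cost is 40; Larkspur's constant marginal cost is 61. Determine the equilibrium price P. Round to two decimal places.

Solve by backward induction. Given q_Y, the follower Larkspur maximises π_L = (232 - q_Y - q_L)q_L - 61q_L.
Setting the follower's marginal profit to zero, 171 - q_Y - 2q_L = 0, i.e. q_L = (171 - q_Y)/2.
The leader anticipates this reaction. Substituting into P = 232 - Q gives P = 293/2 - (1/2)q_Y, so π_Y = (293/2 - (1/2)q_Y)q_Y - 40q_Y.
Leader FOC: 213/2 - q_Y = 0, so q_Y = 213/2.
Then q_L = (171 - 213/2)/2 = 129/4.
Total output Q = 555/4, so price P = 232 - 555/4 = 373/4.

93.25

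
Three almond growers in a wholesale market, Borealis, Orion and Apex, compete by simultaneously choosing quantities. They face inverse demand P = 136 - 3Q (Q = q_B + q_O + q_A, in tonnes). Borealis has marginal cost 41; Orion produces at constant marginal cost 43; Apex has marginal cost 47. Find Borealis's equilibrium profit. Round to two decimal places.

Borealis's profit: π_B = (136 - 3Q)q_B - (41q_B). Setting ∂π_B/∂q_B = 0: 95 - 6q_B - 3(q_O + q_A) = 0.
Orion's profit: π_O = (136 - 3Q)q_O - (43q_O). Setting ∂π_O/∂q_O = 0: 93 - 6q_O - 3(q_B + q_A) = 0.
Apex's first-order condition: 89 - 6q_A - 3(q_B + q_O) = 0.
Adding the 3 first-order conditions: 277 − 12Q = 0, so Q = 277/12.
Back-substituting: q_B = (95 − 277/4)/3 = 103/12, q_O = (93 − 277/4)/3 = 95/12, q_A = (89 − 277/4)/3 = 79/12.
Price P = 136 - 3·(277/12) = 267/4.
Borealis's profit: (267/4 - 41)·(103/12) = 221.0208.

221.02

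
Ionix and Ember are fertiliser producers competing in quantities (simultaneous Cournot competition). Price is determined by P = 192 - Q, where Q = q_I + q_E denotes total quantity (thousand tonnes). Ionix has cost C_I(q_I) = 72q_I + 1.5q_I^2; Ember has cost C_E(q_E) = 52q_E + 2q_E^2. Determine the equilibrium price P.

Ionix's profit: π_I = (192 - Q)q_I - (72q_I + (3/2)q_I²). Setting ∂π_I/∂q_I = 0: 120 - 5q_I - (q_E) = 0.
Ember's first-order condition: 140 - 6q_E - (q_I) = 0.
Best responses: q_I = (120 - q_E)/5, q_E = (140 - q_I)/6.
Solving the pair: q_I = 20, q_E = 20.
Total output Q = 40, so price P = 192 - 40 = 152.

152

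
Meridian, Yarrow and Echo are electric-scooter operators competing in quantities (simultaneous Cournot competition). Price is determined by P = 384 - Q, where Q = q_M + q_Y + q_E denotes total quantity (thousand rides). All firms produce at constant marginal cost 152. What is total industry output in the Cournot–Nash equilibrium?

Each firm earns π_i = (384 - Q)q_i - 152q_i.
Setting ∂π_i/∂q_i = 0 with rivals' quantities fixed: 232 - 2q_i - Σ_{j≠i} q_j = 0.
By symmetry each firm produces the same amount; substituting Σ_{j≠i} q_j = 2q_i yields q_i = 232/4 = 58.
Total output Q = 58 + 58 + 58 = 174.

174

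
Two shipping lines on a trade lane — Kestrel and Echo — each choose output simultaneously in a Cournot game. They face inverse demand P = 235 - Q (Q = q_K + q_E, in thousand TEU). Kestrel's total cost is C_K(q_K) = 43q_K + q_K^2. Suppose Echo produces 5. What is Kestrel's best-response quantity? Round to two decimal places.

With the rival's output fixed at 5, Kestrel's profit is π_K = (235 - 5 - q_K)q_K - (43q_K + q_K²) = (230 - q_K)q_K - (43q_K + q_K²).
∂π_K/∂q_K = 187 - 4q_K = 0, so q_K = 187/4.

46.75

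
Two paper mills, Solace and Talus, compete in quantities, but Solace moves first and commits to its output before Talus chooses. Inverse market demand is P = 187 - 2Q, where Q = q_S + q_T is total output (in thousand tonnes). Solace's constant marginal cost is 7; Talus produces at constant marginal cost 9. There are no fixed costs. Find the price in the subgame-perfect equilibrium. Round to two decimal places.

52.50

Solve by backward induction. Given q_S, the follower Talus maximises π_T = (187 - 2q_S - 2q_T)q_T - 9q_T.
Follower FOC: 178 - 2q_S - 4q_T = 0, so q_T(q_S) = (178 - 2q_S)/4.
Solace substitutes q_T(q_S) into its own profit: π_S = q_S(187 - 2q_S - (178 - 2q_S)/2) - 7q_S = (98 - q_S)q_S - 7q_S.
Maximising: ∂π_S/∂q_S = 91 - 2q_S = 0, giving q_S = 91/2.
Then q_T = (178 - 2·(91/2))/4 = 87/4.
Total output Q = 269/4, so price P = 187 - 2·(269/4) = 105/2.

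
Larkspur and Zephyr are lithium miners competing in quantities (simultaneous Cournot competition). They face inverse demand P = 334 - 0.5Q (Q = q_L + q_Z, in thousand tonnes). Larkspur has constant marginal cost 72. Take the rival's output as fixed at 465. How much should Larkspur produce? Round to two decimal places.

With the rival's output fixed at 465, Larkspur's profit is π_L = (334 - (1/2)·465 - (1/2)q_L)q_L - (72q_L) = (203/2 - (1/2)q_L)q_L - (72q_L).
∂π_L/∂q_L = 59/2 - q_L = 0, so q_L = 59/2.

29.50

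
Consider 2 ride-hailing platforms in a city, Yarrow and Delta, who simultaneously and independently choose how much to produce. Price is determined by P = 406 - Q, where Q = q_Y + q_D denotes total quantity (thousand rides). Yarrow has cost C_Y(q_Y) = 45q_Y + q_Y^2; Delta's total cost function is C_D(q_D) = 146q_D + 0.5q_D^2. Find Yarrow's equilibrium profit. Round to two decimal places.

11195.52

Yarrow's profit: π_Y = (406 - Q)q_Y - (45q_Y + q_Y²). Setting ∂π_Y/∂q_Y = 0: 361 - 4q_Y - (q_D) = 0.
Delta's profit: π_D = (406 - Q)q_D - (146q_D + (1/2)q_D²). Setting ∂π_D/∂q_D = 0: 260 - 3q_D - (q_Y) = 0.
So q_Y = (361 - q_D)/4 and q_D = (260 - q_Y)/3.
Solving the pair: q_Y = 823/11, q_D = 679/11.
Price P = 406 - 1502/11 = 269.4545.
Yarrow's profit: 269.4545·(823/11) - 45·(823/11) - (823/11)² = 11195.5207.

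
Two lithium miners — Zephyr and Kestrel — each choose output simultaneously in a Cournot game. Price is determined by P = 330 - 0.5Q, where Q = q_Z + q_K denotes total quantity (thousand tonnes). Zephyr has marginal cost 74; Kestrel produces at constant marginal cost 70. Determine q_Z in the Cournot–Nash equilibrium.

168

Zephyr's profit: π_Z = (330 - 0.5Q)q_Z - (74q_Z). Setting ∂π_Z/∂q_Z = 0: 256 - q_Z - (1/2)(q_K) = 0.
Kestrel's profit: π_K = (330 - 0.5Q)q_K - (70q_K). Setting ∂π_K/∂q_K = 0: 260 - q_K - (1/2)(q_Z) = 0.
So q_Z = (256 - (1/2)q_K) and q_K = (260 - (1/2)q_Z).
Solving the pair: q_Z = 168, q_K = 176.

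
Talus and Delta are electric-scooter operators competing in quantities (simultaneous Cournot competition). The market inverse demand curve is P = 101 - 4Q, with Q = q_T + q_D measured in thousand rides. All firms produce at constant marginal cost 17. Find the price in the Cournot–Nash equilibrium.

A representative firm's profit is π_i = q_i(101 - 4Q) - 17q_i.
First-order condition (treating rivals' output as given): 84 - 8q_i - 4q_j = 0.
With identical firms every q_j equals q_i, so q_j = q_i and 84 = 12q_i, giving q_i = 7.
Total output Q = 14, so price P = 101 - 4·14 = 45.

45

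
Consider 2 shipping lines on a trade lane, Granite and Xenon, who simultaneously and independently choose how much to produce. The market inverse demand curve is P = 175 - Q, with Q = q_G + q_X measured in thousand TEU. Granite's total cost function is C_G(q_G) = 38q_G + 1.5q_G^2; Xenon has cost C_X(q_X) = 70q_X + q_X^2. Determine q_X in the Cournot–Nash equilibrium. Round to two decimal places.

Granite's profit: π_G = (175 - Q)q_G - (38q_G + (3/2)q_G²). Setting ∂π_G/∂q_G = 0: 137 - 5q_G - (q_X) = 0.
Xenon's first-order condition: 105 - 4q_X - (q_G) = 0.
Rearranging gives the reaction functions q_G = (137 - q_X)/5 and q_X = (105 - q_G)/4.
Substituting one into the other gives q_G = 443/19 and q_X = 388/19.

20.42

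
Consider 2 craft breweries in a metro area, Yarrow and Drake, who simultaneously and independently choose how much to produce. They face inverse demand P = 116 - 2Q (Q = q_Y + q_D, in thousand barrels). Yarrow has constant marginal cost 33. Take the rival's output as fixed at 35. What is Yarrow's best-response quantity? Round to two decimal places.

3.25

With the rival's output fixed at 35, Yarrow's profit is π_Y = (116 - 2·35 - 2q_Y)q_Y - (33q_Y) = (46 - 2q_Y)q_Y - (33q_Y).
∂π_Y/∂q_Y = 13 - 4q_Y = 0, so q_Y = 13/4.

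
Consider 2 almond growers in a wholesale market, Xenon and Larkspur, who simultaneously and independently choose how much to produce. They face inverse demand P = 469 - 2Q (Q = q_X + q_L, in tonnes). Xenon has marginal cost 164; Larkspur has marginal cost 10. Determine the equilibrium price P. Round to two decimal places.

214.33

Xenon's profit: π_X = (469 - 2Q)q_X - (164q_X). Setting ∂π_X/∂q_X = 0: 305 - 4q_X - 2(q_L) = 0.
Larkspur's first-order condition: 459 - 4q_L - 2(q_X) = 0.
Rearranging gives the reaction functions q_X = (305 - 2q_L)/4 and q_L = (459 - 2q_X)/4.
Solving the pair: q_X = 151/6, q_L = 613/6.
Total output Q = 382/3, so price P = 469 - 2·(382/3) = 643/3.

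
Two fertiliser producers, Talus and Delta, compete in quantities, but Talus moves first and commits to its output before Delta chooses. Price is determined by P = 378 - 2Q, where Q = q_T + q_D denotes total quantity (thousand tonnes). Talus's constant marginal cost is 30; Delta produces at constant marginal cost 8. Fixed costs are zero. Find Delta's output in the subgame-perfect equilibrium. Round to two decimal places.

51.75

The follower Delta best-responds to any q_T: π_D = (378 - 2Q)q_D - 8q_D.
Follower FOC: 370 - 2q_T - 4q_D = 0, so q_D(q_T) = (370 - 2q_T)/4.
The leader anticipates this reaction. Substituting into P = 378 - 2Q gives P = 193 - q_T, so π_T = (193 - q_T)q_T - 30q_T.
The leader's first-order condition 163 - 2q_T = 0 yields q_T = 163/2.
Then q_D = (370 - 2·(163/2))/4 = 207/4.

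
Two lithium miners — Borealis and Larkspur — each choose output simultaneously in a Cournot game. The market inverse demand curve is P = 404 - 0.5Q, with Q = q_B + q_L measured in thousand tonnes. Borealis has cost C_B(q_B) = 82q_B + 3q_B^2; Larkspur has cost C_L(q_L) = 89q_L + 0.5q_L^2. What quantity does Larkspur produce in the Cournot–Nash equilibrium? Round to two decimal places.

148.65

Borealis's profit: π_B = (404 - 0.5Q)q_B - (82q_B + 3q_B²). Setting ∂π_B/∂q_B = 0: 322 - 7q_B - (1/2)(q_L) = 0.
Larkspur's profit: π_L = (404 - 0.5Q)q_L - (89q_L + (1/2)q_L²). Setting ∂π_L/∂q_L = 0: 315 - 2q_L - (1/2)(q_B) = 0.
Rearranging gives the reaction functions q_B = (322 - (1/2)q_L)/7 and q_L = (315 - (1/2)q_B)/2.
Solving the pair: q_B = 1946/55, q_L = 148.6545.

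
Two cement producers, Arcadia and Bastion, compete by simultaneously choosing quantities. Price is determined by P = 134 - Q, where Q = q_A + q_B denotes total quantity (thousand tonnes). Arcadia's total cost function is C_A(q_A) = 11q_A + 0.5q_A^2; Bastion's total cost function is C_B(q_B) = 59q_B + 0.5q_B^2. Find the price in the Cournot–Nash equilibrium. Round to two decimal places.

Arcadia's profit: π_A = (134 - Q)q_A - (11q_A + (1/2)q_A²). Setting ∂π_A/∂q_A = 0: 123 - 3q_A - (q_B) = 0.
Bastion's profit: π_B = (134 - Q)q_B - (59q_B + (1/2)q_B²). Setting ∂π_B/∂q_B = 0: 75 - 3q_B - (q_A) = 0.
So q_A = (123 - q_B)/3 and q_B = (75 - q_A)/3.
Substituting one into the other gives q_A = 147/4 and q_B = 51/4.
Total output Q = 99/2, so price P = 134 - 99/2 = 169/2.

84.50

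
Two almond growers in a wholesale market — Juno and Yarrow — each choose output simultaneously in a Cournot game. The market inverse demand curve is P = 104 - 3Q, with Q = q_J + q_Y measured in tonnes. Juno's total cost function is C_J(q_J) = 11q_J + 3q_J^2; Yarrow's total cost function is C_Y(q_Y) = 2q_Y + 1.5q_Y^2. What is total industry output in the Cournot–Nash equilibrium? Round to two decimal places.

14.91

Juno's profit: π_J = (104 - 3Q)q_J - (11q_J + 3q_J²). Setting ∂π_J/∂q_J = 0: 93 - 12q_J - 3(q_Y) = 0.
Yarrow's profit: π_Y = (104 - 3Q)q_Y - (2q_Y + (3/2)q_Y²). Setting ∂π_Y/∂q_Y = 0: 102 - 9q_Y - 3(q_J) = 0.
Rearranging gives the reaction functions q_J = (93 - 3q_Y)/12 and q_Y = (102 - 3q_J)/9.
Substituting one into the other gives q_J = 59/11 and q_Y = 105/11.
Total output Q = 59/11 + 105/11 = 164/11.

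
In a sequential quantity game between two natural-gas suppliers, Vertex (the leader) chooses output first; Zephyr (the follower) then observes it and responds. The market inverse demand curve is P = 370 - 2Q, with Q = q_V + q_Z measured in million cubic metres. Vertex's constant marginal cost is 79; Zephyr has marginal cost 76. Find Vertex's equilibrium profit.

5184

The follower Zephyr best-responds to any q_V: π_Z = (370 - 2Q)q_Z - 76q_Z.
∂π_Z/∂q_Z = 294 - 2q_V - 4q_Z = 0 gives the reaction function q_Z = (294 - 2q_V)/4.
Vertex substitutes q_Z(q_V) into its own profit: π_V = q_V(370 - 2q_V - (294 - 2q_V)/2) - 79q_V = (223 - q_V)q_V - 79q_V.
Maximising: ∂π_V/∂q_V = 144 - 2q_V = 0, giving q_V = 72.
Then q_Z = (294 - 2·72)/4 = 75/2.
Price P = 370 - 2·(219/2) = 151.
Vertex's profit: (151 - 79)·72 = 5184.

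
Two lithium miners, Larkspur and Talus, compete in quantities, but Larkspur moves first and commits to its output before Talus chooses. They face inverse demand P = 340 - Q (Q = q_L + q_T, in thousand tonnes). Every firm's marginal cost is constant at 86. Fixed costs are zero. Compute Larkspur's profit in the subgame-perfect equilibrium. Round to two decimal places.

Solve by backward induction. Given q_L, the follower Talus maximises π_T = (340 - q_L - q_T)q_T - 86q_T.
Setting the follower's marginal profit to zero, 254 - q_L - 2q_T = 0, i.e. q_T = (254 - q_L)/2.
The leader anticipates this reaction. Substituting into P = 340 - Q gives P = 213 - (1/2)q_L, so π_L = (213 - (1/2)q_L)q_L - 86q_L.
Leader FOC: 127 - q_L = 0, so q_L = 127.
Then q_T = (254 - 127)/2 = 127/2.
Price P = 340 - 381/2 = 299/2.
Larkspur's profit: (299/2 - 86)·127 = 8064.5000.

8064.50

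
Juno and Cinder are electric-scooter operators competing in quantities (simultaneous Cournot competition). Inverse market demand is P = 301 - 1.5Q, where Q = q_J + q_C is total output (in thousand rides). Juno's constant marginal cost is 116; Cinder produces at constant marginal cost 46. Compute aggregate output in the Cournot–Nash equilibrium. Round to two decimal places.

Juno's profit: π_J = (301 - 1.5Q)q_J - (116q_J). Setting ∂π_J/∂q_J = 0: 185 - 3q_J - (3/2)(q_C) = 0.
Cinder's first-order condition: 255 - 3q_C - (3/2)(q_J) = 0.
Best responses: q_J = (185 - (3/2)q_C)/3, q_C = (255 - (3/2)q_J)/3.
Substituting one into the other gives q_J = 230/9 and q_C = 650/9.
Total output Q = 230/9 + 650/9 = 880/9.

97.78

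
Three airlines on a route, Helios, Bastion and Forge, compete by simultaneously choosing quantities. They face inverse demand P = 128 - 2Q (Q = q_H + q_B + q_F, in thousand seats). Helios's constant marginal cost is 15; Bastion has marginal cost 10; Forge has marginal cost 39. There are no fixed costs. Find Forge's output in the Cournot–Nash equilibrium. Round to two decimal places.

Helios's profit: π_H = (128 - 2Q)q_H - (15q_H). Setting ∂π_H/∂q_H = 0: 113 - 4q_H - 2(q_B + q_F) = 0.
Bastion's first-order condition: 118 - 4q_B - 2(q_H + q_F) = 0.
Forge's profit: π_F = (128 - 2Q)q_F - (39q_F). Setting ∂π_F/∂q_F = 0: 89 - 4q_F - 2(q_H + q_B) = 0.
Summing all 3 equations gives 320 − 8Q = 0, hence Q = 40.
Back-substituting: q_H = (113 − 80)/2 = 33/2, q_B = (118 − 80)/2 = 19, q_F = (89 − 80)/2 = 9/2.

4.50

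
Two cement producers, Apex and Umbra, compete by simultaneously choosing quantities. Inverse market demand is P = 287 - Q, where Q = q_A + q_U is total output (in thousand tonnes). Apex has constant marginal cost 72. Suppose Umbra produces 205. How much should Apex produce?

5

With the rival's output fixed at 205, Apex's profit is π_A = (287 - 205 - q_A)q_A - (72q_A) = (82 - q_A)q_A - (72q_A).
∂π_A/∂q_A = 10 - 2q_A = 0, so q_A = 5.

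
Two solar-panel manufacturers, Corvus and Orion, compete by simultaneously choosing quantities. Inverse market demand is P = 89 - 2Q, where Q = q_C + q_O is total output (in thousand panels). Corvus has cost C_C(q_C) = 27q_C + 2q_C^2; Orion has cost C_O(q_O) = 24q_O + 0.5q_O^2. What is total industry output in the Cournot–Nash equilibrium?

16

Corvus's profit: π_C = (89 - 2Q)q_C - (27q_C + 2q_C²). Setting ∂π_C/∂q_C = 0: 62 - 8q_C - 2(q_O) = 0.
Orion's profit: π_O = (89 - 2Q)q_O - (24q_O + (1/2)q_O²). Setting ∂π_O/∂q_O = 0: 65 - 5q_O - 2(q_C) = 0.
Best responses: q_C = (62 - 2q_O)/8, q_O = (65 - 2q_C)/5.
Substituting one into the other gives q_C = 5 and q_O = 11.
Total output Q = 5 + 11 = 16.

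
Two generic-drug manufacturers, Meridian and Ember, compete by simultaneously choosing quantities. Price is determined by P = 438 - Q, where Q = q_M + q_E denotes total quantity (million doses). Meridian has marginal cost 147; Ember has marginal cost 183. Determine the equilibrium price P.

Meridian's profit: π_M = (438 - Q)q_M - (147q_M). Setting ∂π_M/∂q_M = 0: 291 - 2q_M - (q_E) = 0.
Ember's first-order condition: 255 - 2q_E - (q_M) = 0.
Rearranging gives the reaction functions q_M = (291 - q_E)/2 and q_E = (255 - q_M)/2.
Substituting one into the other gives q_M = 109 and q_E = 73.
Total output Q = 182, so price P = 438 - 182 = 256.

256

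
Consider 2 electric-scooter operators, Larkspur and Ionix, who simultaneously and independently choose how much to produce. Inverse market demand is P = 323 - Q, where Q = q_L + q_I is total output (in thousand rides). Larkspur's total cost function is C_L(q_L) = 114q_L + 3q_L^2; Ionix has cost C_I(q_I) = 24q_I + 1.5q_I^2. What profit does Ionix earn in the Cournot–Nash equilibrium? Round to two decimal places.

7832.82

Larkspur's profit: π_L = (323 - Q)q_L - (114q_L + 3q_L²). Setting ∂π_L/∂q_L = 0: 209 - 8q_L - (q_I) = 0.
Ionix's first-order condition: 299 - 5q_I - (q_L) = 0.
Best responses: q_L = (209 - q_I)/8, q_I = (299 - q_L)/5.
Substituting one into the other gives q_L = 746/39 and q_I = 55.9744.
Price P = 323 - 75.1026 = 247.8974.
Ionix's profit: 247.8974·55.9744 - 24·55.9744 - (3/2)·55.9744² = 7832.8222.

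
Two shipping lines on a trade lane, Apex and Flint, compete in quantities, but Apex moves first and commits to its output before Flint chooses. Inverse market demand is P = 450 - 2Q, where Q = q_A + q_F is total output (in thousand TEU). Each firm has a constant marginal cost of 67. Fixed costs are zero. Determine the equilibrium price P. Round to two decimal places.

Solve by backward induction. Given q_A, the follower Flint maximises π_F = (450 - 2q_A - 2q_F)q_F - 67q_F.
∂π_F/∂q_F = 383 - 2q_A - 4q_F = 0 gives the reaction function q_F = (383 - 2q_A)/4.
The leader anticipates this reaction. Substituting into P = 450 - 2Q gives P = 517/2 - q_A, so π_A = (517/2 - q_A)q_A - 67q_A.
The leader's first-order condition 383/2 - 2q_A = 0 yields q_A = 383/4.
Then q_F = (383 - 2·(383/4))/4 = 383/8.
Total output Q = 1149/8, so price P = 450 - 2·(1149/8) = 651/4.

162.75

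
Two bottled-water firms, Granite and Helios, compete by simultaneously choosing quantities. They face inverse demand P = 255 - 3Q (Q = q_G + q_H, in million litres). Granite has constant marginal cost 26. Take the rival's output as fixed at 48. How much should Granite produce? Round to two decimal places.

With the rival's output fixed at 48, Granite's profit is π_G = (255 - 3·48 - 3q_G)q_G - (26q_G) = (111 - 3q_G)q_G - (26q_G).
∂π_G/∂q_G = 85 - 6q_G = 0, so q_G = 85/6.

14.17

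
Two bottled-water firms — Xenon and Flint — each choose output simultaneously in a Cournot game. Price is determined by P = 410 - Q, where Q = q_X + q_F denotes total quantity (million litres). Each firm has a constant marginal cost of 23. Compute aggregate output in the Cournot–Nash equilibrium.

A representative firm's profit is π_i = q_i(410 - Q) - 23q_i.
First-order condition (treating rivals' output as given): 387 - 2q_i - q_j = 0.
By symmetry each firm produces the same amount; substituting q_j = q_i yields q_i = 387/3 = 129.
Total output Q = 129 + 129 = 258.

258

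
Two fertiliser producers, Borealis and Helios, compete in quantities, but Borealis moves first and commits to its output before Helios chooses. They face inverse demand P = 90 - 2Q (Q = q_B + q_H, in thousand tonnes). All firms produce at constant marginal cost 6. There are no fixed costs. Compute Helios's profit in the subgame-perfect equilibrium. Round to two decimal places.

220.50

The follower Helios best-responds to any q_B: π_H = (90 - 2Q)q_H - 6q_H.
Follower FOC: 84 - 2q_B - 4q_H = 0, so q_H(q_B) = (84 - 2q_B)/4.
Borealis substitutes q_H(q_B) into its own profit: π_B = q_B(90 - 2q_B - (84 - 2q_B)/2) - 6q_B = (48 - q_B)q_B - 6q_B.
Leader FOC: 42 - 2q_B = 0, so q_B = 21.
Then q_H = (84 - 2·21)/4 = 21/2.
Price P = 90 - 2·(63/2) = 27.
Helios's profit: (27 - 6)·(21/2) = 441/2.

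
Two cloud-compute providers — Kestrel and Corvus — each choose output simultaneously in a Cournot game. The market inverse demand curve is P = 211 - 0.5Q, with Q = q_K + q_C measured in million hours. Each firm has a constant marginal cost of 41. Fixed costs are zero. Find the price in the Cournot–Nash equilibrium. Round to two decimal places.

A representative firm's profit is π_i = q_i(211 - 0.5Q) - 41q_i.
Setting ∂π_i/∂q_i = 0 with rivals' quantities fixed: 170 - q_i - (1/2)q_j = 0.
By symmetry each firm produces the same amount; substituting q_j = q_i yields q_i = 170/(3/2) = 340/3.
Total output Q = 680/3, so price P = 211 - (1/2)·(680/3) = 293/3.

97.67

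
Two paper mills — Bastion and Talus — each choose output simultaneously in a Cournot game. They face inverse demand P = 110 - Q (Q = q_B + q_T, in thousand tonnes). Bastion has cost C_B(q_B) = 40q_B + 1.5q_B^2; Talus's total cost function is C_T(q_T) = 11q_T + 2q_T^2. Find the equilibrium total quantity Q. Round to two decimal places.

Bastion's profit: π_B = (110 - Q)q_B - (40q_B + (3/2)q_B²). Setting ∂π_B/∂q_B = 0: 70 - 5q_B - (q_T) = 0.
Talus's first-order condition: 99 - 6q_T - (q_B) = 0.
Best responses: q_B = (70 - q_T)/5, q_T = (99 - q_B)/6.
Solving the pair: q_B = 321/29, q_T = 425/29.
Total output Q = 321/29 + 425/29 = 746/29.

25.72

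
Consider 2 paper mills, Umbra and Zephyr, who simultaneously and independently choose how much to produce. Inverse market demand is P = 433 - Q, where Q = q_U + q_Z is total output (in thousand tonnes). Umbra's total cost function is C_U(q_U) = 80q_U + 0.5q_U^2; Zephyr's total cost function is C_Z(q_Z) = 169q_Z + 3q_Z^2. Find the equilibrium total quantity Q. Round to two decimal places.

Umbra's profit: π_U = (433 - Q)q_U - (80q_U + (1/2)q_U²). Setting ∂π_U/∂q_U = 0: 353 - 3q_U - (q_Z) = 0.
Zephyr's first-order condition: 264 - 8q_Z - (q_U) = 0.
So q_U = (353 - q_Z)/3 and q_Z = (264 - q_U)/8.
Substituting one into the other gives q_U = 111.3043 and q_Z = 439/23.
Total output Q = 111.3043 + 439/23 = 130.3913.

130.39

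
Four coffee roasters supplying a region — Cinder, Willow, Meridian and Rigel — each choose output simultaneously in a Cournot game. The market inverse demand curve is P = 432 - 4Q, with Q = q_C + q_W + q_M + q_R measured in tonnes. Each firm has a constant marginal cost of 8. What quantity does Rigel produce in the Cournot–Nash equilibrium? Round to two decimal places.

21.20

A representative firm's profit is π_i = q_i(432 - 4Q) - 8q_i.
Setting ∂π_i/∂q_i = 0 with rivals' quantities fixed: 424 - 8q_i - 4·Σ_{j≠i} q_j = 0.
By symmetry each firm produces the same amount; substituting Σ_{j≠i} q_j = 3q_i yields q_i = 424/20 = 106/5.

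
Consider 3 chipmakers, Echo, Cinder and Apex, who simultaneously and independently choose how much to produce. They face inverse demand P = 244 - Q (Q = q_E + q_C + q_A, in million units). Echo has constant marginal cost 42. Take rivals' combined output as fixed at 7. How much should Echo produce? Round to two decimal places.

With rivals' combined output fixed at 7, Echo's profit is π_E = (244 - 7 - q_E)q_E - (42q_E) = (237 - q_E)q_E - (42q_E).
∂π_E/∂q_E = 195 - 2q_E = 0, so q_E = 195/2.

97.50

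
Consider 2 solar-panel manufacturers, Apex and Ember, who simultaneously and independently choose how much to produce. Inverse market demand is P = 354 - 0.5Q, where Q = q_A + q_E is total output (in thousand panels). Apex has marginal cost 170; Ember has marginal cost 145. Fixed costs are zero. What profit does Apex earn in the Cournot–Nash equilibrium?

Apex's profit: π_A = (354 - 0.5Q)q_A - (170q_A). Setting ∂π_A/∂q_A = 0: 184 - q_A - (1/2)(q_E) = 0.
Ember's first-order condition: 209 - q_E - (1/2)(q_A) = 0.
So q_A = (184 - (1/2)q_E) and q_E = (209 - (1/2)q_A).
Substituting one into the other gives q_A = 106 and q_E = 156.
Price P = 354 - (1/2)·262 = 223.
Apex's profit: (223 - 170)·106 = 5618.

5618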